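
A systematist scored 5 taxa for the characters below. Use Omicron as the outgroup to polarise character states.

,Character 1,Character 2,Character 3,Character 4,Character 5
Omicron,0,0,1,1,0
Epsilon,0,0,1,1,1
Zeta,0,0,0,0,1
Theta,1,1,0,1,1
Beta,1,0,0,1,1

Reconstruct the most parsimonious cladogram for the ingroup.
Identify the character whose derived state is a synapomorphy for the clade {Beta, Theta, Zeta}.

Character polarity is set by the outgroup: the derived state is whichever differs from the outgroup's state, so for Character 3, Character 4 the derived state is '0', and for the remaining characters it is '1'.
Character 1 (derived state '1') is shared by Beta and Theta — a synapomorphy uniting that clade.
Character 2 (derived state '1') is unique to Theta (autapomorphy; uninformative for grouping).
Character 3: derived state '0' in Beta, Theta, and Zeta only — synapomorphy for {Beta, Theta, Zeta}.
Character 4 (derived state '0') is unique to Zeta (autapomorphy; uninformative for grouping).
Character 5 (derived state '1') is shared by all ingroup taxa — unites the whole ingroup.
Most parsimonious ingroup topology: (Epsilon,(Zeta,(Theta,Beta))).
The clade {Beta, Theta, Zeta} is supported by Character 3: its derived state '0' occurs in exactly those taxa and in no other taxon (including the outgroup).

Character 3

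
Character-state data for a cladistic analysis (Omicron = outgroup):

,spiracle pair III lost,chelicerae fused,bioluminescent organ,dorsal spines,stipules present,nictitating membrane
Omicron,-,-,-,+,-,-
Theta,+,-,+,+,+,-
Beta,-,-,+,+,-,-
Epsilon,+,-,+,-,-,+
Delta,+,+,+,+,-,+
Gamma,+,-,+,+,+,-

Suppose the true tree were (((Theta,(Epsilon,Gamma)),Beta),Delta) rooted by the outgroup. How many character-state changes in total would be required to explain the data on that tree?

Map each character onto (((Theta,(Epsilon,Gamma)),Beta),Delta) (rooted by Omicron) and count the minimum state changes it requires (Fitch parsimony):
spiracle pair III lost: 2; chelicerae fused: 1; bioluminescent organ: 1; dorsal spines: 1; stipules present: 2; nictitating membrane: 2.
Total tree length = 9.

9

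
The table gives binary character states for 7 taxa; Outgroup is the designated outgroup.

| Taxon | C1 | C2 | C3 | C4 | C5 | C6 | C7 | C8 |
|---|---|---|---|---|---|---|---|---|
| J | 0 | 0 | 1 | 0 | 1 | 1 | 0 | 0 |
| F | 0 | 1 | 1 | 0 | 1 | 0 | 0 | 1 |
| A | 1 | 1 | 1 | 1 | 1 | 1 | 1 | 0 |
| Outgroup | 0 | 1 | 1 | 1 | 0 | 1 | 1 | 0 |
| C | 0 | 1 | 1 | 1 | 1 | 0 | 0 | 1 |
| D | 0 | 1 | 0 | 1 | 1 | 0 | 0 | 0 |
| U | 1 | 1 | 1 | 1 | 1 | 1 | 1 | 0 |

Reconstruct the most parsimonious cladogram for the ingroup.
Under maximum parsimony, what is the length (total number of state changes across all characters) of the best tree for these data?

Character polarity is set by the outgroup: the derived state is whichever differs from the outgroup's state, so for C2, C3, C4, C6, C7 the derived state is '0', and for the remaining characters it is '1'.
Only A and U show the derived state '1' for C1, supporting them as a clade.
C2: derived state '0' in J only — an autapomorphy, so it tells us nothing about relationships among taxa.
C3: derived state '0' in D only — an autapomorphy, so it tells us nothing about relationships among taxa.
C4 (state '0') occurs in F and J but conflicts with the nesting implied by the other characters — most parsimoniously interpreted as homoplasy.
All ingroup taxa share the derived state '1' for C5; it defines the ingroup but does not resolve relationships within it.
C6: derived state '0' in C, D, and F only — synapomorphy for {C, D, F}.
C7: derived state '0' in C, D, F, and J only — synapomorphy for {C, D, F, J}.
Only C and F show the derived state '1' for C8, supporting them as a clade.
Most parsimonious ingroup topology: ((((F,C),D),J),(U,A)).
Changes per character on this tree: C1: 1; C2: 1; C3: 1; C4: 2; C5: 1; C6: 1; C7: 1; C8: 1.
Total = 9.

9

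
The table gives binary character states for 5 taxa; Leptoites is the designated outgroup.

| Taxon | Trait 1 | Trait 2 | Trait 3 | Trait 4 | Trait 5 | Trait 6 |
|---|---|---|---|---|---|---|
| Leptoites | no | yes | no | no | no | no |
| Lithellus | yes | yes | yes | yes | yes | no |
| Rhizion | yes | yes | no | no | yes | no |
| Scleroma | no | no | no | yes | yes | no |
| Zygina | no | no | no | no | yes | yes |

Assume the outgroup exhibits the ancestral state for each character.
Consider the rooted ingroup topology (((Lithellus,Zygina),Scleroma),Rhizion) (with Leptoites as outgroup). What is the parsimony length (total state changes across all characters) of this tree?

9

Map each character onto (((Lithellus,Zygina),Scleroma),Rhizion) (rooted by Leptoites) and count the minimum state changes it requires (Fitch parsimony):
Trait 1: 2; Trait 2: 2; Trait 3: 1; Trait 4: 2; Trait 5: 1; Trait 6: 1.
Total tree length = 9.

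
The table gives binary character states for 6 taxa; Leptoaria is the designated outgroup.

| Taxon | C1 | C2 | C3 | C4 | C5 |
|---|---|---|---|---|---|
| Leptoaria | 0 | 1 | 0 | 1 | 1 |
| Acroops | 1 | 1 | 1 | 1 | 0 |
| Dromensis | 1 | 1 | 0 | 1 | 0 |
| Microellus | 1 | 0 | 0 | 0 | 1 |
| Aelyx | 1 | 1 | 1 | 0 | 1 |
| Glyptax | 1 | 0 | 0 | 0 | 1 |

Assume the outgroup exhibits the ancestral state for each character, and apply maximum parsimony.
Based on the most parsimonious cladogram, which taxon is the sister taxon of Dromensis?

Character polarity is set by the outgroup: the derived state is whichever differs from the outgroup's state, so for C2, C4, C5 the derived state is '0', and for the remaining characters it is '1'.
C1 (derived state '1') is shared by all ingroup taxa — unites the whole ingroup.
C2 (derived state '0') is shared by Glyptax and Microellus — a synapomorphy uniting that clade.
C3 (state '1') occurs in Acroops and Aelyx but conflicts with the nesting implied by the other characters — most parsimoniously interpreted as homoplasy.
Only Aelyx, Glyptax, and Microellus show the derived state '0' for C4, supporting them as a clade.
C5 (derived state '0') is shared by Acroops and Dromensis — a synapomorphy uniting that clade.
Most parsimonious ingroup topology: ((Acroops,Dromensis),((Microellus,Glyptax),Aelyx)).
Dromensis and Acroops form a cherry on this tree, so they are sister taxa.

Acroops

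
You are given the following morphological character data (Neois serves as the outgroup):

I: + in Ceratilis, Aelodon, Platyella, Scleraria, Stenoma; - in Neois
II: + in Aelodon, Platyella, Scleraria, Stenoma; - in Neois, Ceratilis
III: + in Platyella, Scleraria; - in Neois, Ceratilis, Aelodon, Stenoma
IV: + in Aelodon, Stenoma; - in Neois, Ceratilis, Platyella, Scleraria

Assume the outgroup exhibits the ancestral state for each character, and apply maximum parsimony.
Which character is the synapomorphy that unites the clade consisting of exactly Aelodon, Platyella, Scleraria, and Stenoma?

The outgroup has state '-' for every character, so '+' is the derived state throughout.
I (derived state '+') is shared by all ingroup taxa — unites the whole ingroup.
II (derived state '+') is shared by Aelodon, Platyella, Scleraria, and Stenoma — a synapomorphy uniting that clade.
III (derived state '+') is shared by Platyella and Scleraria — a synapomorphy uniting that clade.
IV (derived state '+') is shared by Aelodon and Stenoma — a synapomorphy uniting that clade.
Most parsimonious ingroup topology: (Ceratilis,((Aelodon,Stenoma),(Platyella,Scleraria))).
The clade {Aelodon, Platyella, Scleraria, Stenoma} is supported by II: its derived state '+' occurs in exactly those taxa and in no other taxon (including the outgroup).

II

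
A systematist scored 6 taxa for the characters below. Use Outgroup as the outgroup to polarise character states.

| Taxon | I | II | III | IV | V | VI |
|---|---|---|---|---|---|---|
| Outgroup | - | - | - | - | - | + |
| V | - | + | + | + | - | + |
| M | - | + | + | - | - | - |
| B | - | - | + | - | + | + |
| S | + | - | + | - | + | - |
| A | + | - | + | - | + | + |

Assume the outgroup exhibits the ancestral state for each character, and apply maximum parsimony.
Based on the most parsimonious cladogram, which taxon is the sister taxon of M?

V

Character polarity is set by the outgroup: the derived state is whichever differs from the outgroup's state, so for VI the derived state is '-', and for the remaining characters it is '+'.
Only A and S show the derived state '+' for I, supporting them as a clade.
II (derived state '+') is shared by M and V — a synapomorphy uniting that clade.
All ingroup taxa share the derived state '+' for III; it defines the ingroup but does not resolve relationships within it.
IV: derived state '+' in V only — an autapomorphy, so it tells us nothing about relationships among taxa.
V (derived state '+') is shared by A, B, and S — a synapomorphy uniting that clade.
VI (state '-') occurs in M and S but conflicts with the nesting implied by the other characters — most parsimoniously interpreted as homoplasy.
Most parsimonious ingroup topology: ((V,M),(B,(S,A))).
M and V form a cherry on this tree, so they are sister taxa.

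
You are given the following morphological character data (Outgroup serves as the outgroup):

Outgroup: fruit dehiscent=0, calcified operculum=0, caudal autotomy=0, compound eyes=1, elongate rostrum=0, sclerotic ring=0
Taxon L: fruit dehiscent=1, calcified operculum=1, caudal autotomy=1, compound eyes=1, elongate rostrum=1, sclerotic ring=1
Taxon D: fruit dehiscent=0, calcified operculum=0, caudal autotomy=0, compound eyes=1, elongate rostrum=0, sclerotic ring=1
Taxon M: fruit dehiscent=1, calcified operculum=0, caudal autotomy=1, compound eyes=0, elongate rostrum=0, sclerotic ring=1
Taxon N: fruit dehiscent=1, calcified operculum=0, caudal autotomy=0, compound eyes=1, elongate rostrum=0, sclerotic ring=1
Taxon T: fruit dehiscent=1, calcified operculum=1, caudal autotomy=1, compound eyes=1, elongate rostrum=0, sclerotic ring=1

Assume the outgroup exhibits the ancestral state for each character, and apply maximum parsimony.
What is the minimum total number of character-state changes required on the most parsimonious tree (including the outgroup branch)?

6

Character polarity is set by the outgroup: the derived state is whichever differs from the outgroup's state, so for compound eyes the derived state is '0', and for the remaining characters it is '1'.
fruit dehiscent (derived state '1') is shared by Taxon L, Taxon M, Taxon N, and Taxon T — a synapomorphy uniting that clade.
Only Taxon L and Taxon T show the derived state '1' for calcified operculum, supporting them as a clade.
Only Taxon L, Taxon M, and Taxon T show the derived state '1' for caudal autotomy, supporting them as a clade.
compound eyes: derived state '0' in Taxon M only — an autapomorphy, so it tells us nothing about relationships among taxa.
elongate rostrum (derived state '1') is unique to Taxon L (autapomorphy; uninformative for grouping).
All ingroup taxa share the derived state '1' for sclerotic ring; it defines the ingroup but does not resolve relationships within it.
Most parsimonious ingroup topology: ((((Taxon L,Taxon T),Taxon M),Taxon N),Taxon D).
Changes per character on this tree: fruit dehiscent: 1; calcified operculum: 1; caudal autotomy: 1; compound eyes: 1; elongate rostrum: 1; sclerotic ring: 1.
Total = 6.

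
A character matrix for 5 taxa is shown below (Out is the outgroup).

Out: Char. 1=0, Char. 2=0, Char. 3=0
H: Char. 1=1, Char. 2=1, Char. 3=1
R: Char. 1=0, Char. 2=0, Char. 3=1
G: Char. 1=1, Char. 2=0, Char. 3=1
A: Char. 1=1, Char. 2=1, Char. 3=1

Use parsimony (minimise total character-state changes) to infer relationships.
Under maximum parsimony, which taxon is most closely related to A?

H

The outgroup has state '0' for every character, so '1' is the derived state throughout.
Only A, G, and H show the derived state '1' for Char. 1, supporting them as a clade.
Only A and H show the derived state '1' for Char. 2, supporting them as a clade.
Char. 3 (derived state '1') is shared by all ingroup taxa — unites the whole ingroup.
Most parsimonious ingroup topology: (((H,A),G),R).
A and H form a cherry on this tree, so they are sister taxa.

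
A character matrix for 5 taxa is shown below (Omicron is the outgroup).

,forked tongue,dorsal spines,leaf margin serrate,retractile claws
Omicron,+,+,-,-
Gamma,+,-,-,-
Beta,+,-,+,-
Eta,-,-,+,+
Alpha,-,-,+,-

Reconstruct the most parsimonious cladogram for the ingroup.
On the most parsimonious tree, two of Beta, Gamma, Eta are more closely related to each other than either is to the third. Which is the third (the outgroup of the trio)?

Gamma

Character polarity is set by the outgroup: the derived state is whichever differs from the outgroup's state, so for forked tongue, dorsal spines the derived state is '-', and for the remaining characters it is '+'.
Only Alpha and Eta show the derived state '-' for forked tongue, supporting them as a clade.
All ingroup taxa share the derived state '-' for dorsal spines; it defines the ingroup but does not resolve relationships within it.
Only Alpha, Beta, and Eta show the derived state '+' for leaf margin serrate, supporting them as a clade.
retractile claws (derived state '+') is unique to Eta (autapomorphy; uninformative for grouping).
Most parsimonious ingroup topology: (Gamma,(Beta,(Eta,Alpha))).
Eta and Beta share a more recent common ancestor with each other than either does with Gamma, so Gamma is the least closely related of the three.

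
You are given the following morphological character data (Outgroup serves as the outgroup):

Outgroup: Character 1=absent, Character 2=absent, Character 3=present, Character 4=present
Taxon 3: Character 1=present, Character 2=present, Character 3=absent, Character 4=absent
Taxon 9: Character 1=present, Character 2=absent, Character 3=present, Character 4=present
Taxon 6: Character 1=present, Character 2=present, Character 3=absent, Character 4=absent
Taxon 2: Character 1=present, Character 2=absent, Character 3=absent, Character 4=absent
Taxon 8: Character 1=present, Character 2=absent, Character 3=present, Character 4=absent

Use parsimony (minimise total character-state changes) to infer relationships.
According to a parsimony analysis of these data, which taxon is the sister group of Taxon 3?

Character polarity is set by the outgroup: the derived state is whichever differs from the outgroup's state, so for Character 3, Character 4 the derived state is 'absent', and for the remaining characters it is 'present'.
Character 1 (derived state 'present') is shared by all ingroup taxa — unites the whole ingroup.
Character 2 (derived state 'present') is shared by Taxon 3 and Taxon 6 — a synapomorphy uniting that clade.
Character 3: derived state 'absent' in Taxon 2, Taxon 3, and Taxon 6 only — synapomorphy for {Taxon 2, Taxon 3, Taxon 6}.
Only Taxon 2, Taxon 3, Taxon 6, and Taxon 8 show the derived state 'absent' for Character 4, supporting them as a clade.
Most parsimonious ingroup topology: (Taxon 9,(((Taxon 3,Taxon 6),Taxon 2),Taxon 8)).
Taxon 3 and Taxon 6 form a cherry on this tree, so they are sister taxa.

Taxon 6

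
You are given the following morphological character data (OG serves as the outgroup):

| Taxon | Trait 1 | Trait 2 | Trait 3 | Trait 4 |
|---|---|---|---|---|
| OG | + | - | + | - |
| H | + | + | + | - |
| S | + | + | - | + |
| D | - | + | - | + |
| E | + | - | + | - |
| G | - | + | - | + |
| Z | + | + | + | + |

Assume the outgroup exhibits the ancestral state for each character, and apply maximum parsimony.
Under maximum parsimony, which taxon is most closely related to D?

G

Character polarity is set by the outgroup: the derived state is whichever differs from the outgroup's state, so for Trait 1, Trait 3 the derived state is '-', and for the remaining characters it is '+'.
Trait 1: derived state '-' in D and G only — synapomorphy for {D, G}.
Trait 2: derived state '+' in D, G, H, S, and Z only — synapomorphy for {D, G, H, S, Z}.
Only D, G, and S show the derived state '-' for Trait 3, supporting them as a clade.
Trait 4: derived state '+' in D, G, S, and Z only — synapomorphy for {D, G, S, Z}.
Most parsimonious ingroup topology: ((H,((S,(D,G)),Z)),E).
D and G form a cherry on this tree, so they are sister taxa.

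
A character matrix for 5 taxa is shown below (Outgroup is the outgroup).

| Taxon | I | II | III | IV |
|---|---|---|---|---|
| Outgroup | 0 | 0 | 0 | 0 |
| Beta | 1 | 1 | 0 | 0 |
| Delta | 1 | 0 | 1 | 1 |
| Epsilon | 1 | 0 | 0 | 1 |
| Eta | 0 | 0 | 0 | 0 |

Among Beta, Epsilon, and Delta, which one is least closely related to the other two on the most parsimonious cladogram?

Beta

The outgroup has state '0' for every character, so '1' is the derived state throughout.
I: derived state '1' in Beta, Delta, and Epsilon only — synapomorphy for {Beta, Delta, Epsilon}.
II (derived state '1') is unique to Beta (autapomorphy; uninformative for grouping).
III: derived state '1' in Delta only — an autapomorphy, so it tells us nothing about relationships among taxa.
IV: derived state '1' in Delta and Epsilon only — synapomorphy for {Delta, Epsilon}.
Most parsimonious ingroup topology: ((Beta,(Delta,Epsilon)),Eta).
Delta and Epsilon share a more recent common ancestor with each other than either does with Beta, so Beta is the least closely related of the three.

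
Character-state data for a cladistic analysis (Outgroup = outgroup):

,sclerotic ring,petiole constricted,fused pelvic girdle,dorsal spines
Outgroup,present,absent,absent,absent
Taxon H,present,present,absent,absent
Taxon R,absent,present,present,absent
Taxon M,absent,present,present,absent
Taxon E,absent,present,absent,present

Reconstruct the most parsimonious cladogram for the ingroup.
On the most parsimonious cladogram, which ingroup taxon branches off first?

Character polarity is set by the outgroup: the derived state is whichever differs from the outgroup's state, so for sclerotic ring the derived state is 'absent', and for the remaining characters it is 'present'.
sclerotic ring: derived state 'absent' in Taxon E, Taxon M, and Taxon R only — synapomorphy for {Taxon E, Taxon M, Taxon R}.
All ingroup taxa share the derived state 'present' for petiole constricted; it defines the ingroup but does not resolve relationships within it.
fused pelvic girdle: derived state 'present' in Taxon M and Taxon R only — synapomorphy for {Taxon M, Taxon R}.
dorsal spines (derived state 'present') is unique to Taxon E (autapomorphy; uninformative for grouping).
Most parsimonious ingroup topology: (Taxon H,((Taxon R,Taxon M),Taxon E)).
Taxon H is sister to the clade containing all other ingroup taxa, so it is the earliest-diverging (most basal) ingroup lineage.

Taxon H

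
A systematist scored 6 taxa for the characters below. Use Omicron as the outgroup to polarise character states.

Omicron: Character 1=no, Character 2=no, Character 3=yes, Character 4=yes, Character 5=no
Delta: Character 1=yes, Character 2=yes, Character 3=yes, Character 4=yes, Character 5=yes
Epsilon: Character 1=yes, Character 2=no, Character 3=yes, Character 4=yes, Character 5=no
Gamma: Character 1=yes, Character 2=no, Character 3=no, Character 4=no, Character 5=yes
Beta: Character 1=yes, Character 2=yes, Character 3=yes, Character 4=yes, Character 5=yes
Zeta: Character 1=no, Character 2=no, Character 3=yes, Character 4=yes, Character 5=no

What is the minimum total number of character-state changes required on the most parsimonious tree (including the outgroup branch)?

Character polarity is set by the outgroup: the derived state is whichever differs from the outgroup's state, so for Character 3, Character 4 the derived state is 'no', and for the remaining characters it is 'yes'.
Only Beta, Delta, Epsilon, and Gamma show the derived state 'yes' for Character 1, supporting them as a clade.
Character 2 (derived state 'yes') is shared by Beta and Delta — a synapomorphy uniting that clade.
Character 3 (derived state 'no') is unique to Gamma (autapomorphy; uninformative for grouping).
Character 4 (derived state 'no') is unique to Gamma (autapomorphy; uninformative for grouping).
Character 5: derived state 'yes' in Beta, Delta, and Gamma only — synapomorphy for {Beta, Delta, Gamma}.
Most parsimonious ingroup topology: ((((Delta,Beta),Gamma),Epsilon),Zeta).
Changes per character on this tree: Character 1: 1; Character 2: 1; Character 3: 1; Character 4: 1; Character 5: 1.
Total = 5.

5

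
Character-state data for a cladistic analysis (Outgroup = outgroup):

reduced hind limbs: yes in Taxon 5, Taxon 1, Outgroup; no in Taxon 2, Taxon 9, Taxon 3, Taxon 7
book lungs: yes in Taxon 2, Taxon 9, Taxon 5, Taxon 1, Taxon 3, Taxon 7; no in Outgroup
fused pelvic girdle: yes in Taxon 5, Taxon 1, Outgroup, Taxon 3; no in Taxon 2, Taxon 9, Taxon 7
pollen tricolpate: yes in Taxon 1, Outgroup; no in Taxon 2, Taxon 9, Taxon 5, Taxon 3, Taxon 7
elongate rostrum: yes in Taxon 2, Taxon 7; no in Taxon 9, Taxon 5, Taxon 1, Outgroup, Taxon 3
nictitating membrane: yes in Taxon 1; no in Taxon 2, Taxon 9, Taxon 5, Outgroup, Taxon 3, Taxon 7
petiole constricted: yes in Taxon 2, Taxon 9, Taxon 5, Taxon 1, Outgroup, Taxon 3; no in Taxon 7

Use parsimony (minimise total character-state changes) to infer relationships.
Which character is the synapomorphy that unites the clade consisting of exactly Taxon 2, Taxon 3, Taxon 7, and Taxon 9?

reduced hind limbs

Character polarity is set by the outgroup: the derived state is whichever differs from the outgroup's state, so for reduced hind limbs, fused pelvic girdle, pollen tricolpate, petiole constricted the derived state is 'no', and for the remaining characters it is 'yes'.
Only Taxon 2, Taxon 3, Taxon 7, and Taxon 9 show the derived state 'no' for reduced hind limbs, supporting them as a clade.
book lungs (derived state 'yes') is shared by all ingroup taxa — unites the whole ingroup.
fused pelvic girdle: derived state 'no' in Taxon 2, Taxon 7, and Taxon 9 only — synapomorphy for {Taxon 2, Taxon 7, Taxon 9}.
Only Taxon 2, Taxon 3, Taxon 5, Taxon 7, and Taxon 9 show the derived state 'no' for pollen tricolpate, supporting them as a clade.
Only Taxon 2 and Taxon 7 show the derived state 'yes' for elongate rostrum, supporting them as a clade.
nictitating membrane: derived state 'yes' in Taxon 1 only — an autapomorphy, so it tells us nothing about relationships among taxa.
petiole constricted (derived state 'no') is unique to Taxon 7 (autapomorphy; uninformative for grouping).
Most parsimonious ingroup topology: ((Taxon 5,(((Taxon 7,Taxon 2),Taxon 9),Taxon 3)),Taxon 1).
The clade {Taxon 2, Taxon 3, Taxon 7, Taxon 9} is supported by reduced hind limbs: its derived state 'no' occurs in exactly those taxa and in no other taxon (including the outgroup).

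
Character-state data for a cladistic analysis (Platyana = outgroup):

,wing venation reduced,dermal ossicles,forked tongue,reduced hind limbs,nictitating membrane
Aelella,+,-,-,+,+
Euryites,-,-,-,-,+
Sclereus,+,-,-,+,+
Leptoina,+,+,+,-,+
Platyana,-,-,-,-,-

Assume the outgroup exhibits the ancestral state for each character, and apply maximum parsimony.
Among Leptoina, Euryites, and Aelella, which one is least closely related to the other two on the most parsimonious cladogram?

The outgroup has state '-' for every character, so '+' is the derived state throughout.
wing venation reduced (derived state '+') is shared by Aelella, Leptoina, and Sclereus — a synapomorphy uniting that clade.
dermal ossicles: derived state '+' in Leptoina only — an autapomorphy, so it tells us nothing about relationships among taxa.
forked tongue (derived state '+') is unique to Leptoina (autapomorphy; uninformative for grouping).
reduced hind limbs (derived state '+') is shared by Aelella and Sclereus — a synapomorphy uniting that clade.
All ingroup taxa share the derived state '+' for nictitating membrane; it defines the ingroup but does not resolve relationships within it.
Most parsimonious ingroup topology: (((Sclereus,Aelella),Leptoina),Euryites).
Leptoina and Aelella share a more recent common ancestor with each other than either does with Euryites, so Euryites is the least closely related of the three.

Euryites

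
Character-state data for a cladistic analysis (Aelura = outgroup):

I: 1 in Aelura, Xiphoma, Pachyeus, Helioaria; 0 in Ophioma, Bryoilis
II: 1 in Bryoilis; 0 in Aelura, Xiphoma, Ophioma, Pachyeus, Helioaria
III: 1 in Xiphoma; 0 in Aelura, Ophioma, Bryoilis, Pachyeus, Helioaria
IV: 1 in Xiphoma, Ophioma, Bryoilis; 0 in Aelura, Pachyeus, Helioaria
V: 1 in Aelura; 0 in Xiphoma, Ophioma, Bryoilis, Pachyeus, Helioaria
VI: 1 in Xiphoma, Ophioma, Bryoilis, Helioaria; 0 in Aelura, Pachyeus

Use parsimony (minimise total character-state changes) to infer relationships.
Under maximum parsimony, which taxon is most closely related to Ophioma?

Character polarity is set by the outgroup: the derived state is whichever differs from the outgroup's state, so for I, V the derived state is '0', and for the remaining characters it is '1'.
I: derived state '0' in Bryoilis and Ophioma only — synapomorphy for {Bryoilis, Ophioma}.
II: derived state '1' in Bryoilis only — an autapomorphy, so it tells us nothing about relationships among taxa.
III: derived state '1' in Xiphoma only — an autapomorphy, so it tells us nothing about relationships among taxa.
IV: derived state '1' in Bryoilis, Ophioma, and Xiphoma only — synapomorphy for {Bryoilis, Ophioma, Xiphoma}.
All ingroup taxa share the derived state '0' for V; it defines the ingroup but does not resolve relationships within it.
Only Bryoilis, Helioaria, Ophioma, and Xiphoma show the derived state '1' for VI, supporting them as a clade.
Most parsimonious ingroup topology: (((Xiphoma,(Ophioma,Bryoilis)),Helioaria),Pachyeus).
Ophioma and Bryoilis form a cherry on this tree, so they are sister taxa.

Bryoilis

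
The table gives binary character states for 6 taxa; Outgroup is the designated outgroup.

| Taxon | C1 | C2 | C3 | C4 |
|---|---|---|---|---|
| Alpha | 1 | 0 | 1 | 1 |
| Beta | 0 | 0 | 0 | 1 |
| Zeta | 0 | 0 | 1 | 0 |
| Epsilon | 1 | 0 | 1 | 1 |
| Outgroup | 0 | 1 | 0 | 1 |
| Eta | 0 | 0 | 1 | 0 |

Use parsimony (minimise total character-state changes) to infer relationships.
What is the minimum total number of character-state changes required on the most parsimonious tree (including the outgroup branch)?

Character polarity is set by the outgroup: the derived state is whichever differs from the outgroup's state, so for C2, C4 the derived state is '0', and for the remaining characters it is '1'.
C1: derived state '1' in Alpha and Epsilon only — synapomorphy for {Alpha, Epsilon}.
All ingroup taxa share the derived state '0' for C2; it defines the ingroup but does not resolve relationships within it.
C3: derived state '1' in Alpha, Epsilon, Eta, and Zeta only — synapomorphy for {Alpha, Epsilon, Eta, Zeta}.
C4: derived state '0' in Eta and Zeta only — synapomorphy for {Eta, Zeta}.
Most parsimonious ingroup topology: (((Epsilon,Alpha),(Eta,Zeta)),Beta).
Changes per character on this tree: C1: 1; C2: 1; C3: 1; C4: 1.
Total = 4.

4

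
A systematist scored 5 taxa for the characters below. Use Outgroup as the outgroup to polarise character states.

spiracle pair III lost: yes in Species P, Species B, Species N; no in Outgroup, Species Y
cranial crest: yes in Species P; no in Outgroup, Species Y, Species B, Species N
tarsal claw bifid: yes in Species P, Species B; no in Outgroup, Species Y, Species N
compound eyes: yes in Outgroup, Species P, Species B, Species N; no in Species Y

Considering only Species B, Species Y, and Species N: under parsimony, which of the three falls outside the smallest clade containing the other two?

Species Y

Character polarity is set by the outgroup: the derived state is whichever differs from the outgroup's state, so for compound eyes the derived state is 'no', and for the remaining characters it is 'yes'.
spiracle pair III lost: derived state 'yes' in Species B, Species N, and Species P only — synapomorphy for {Species B, Species N, Species P}.
cranial crest (derived state 'yes') is unique to Species P (autapomorphy; uninformative for grouping).
tarsal claw bifid: derived state 'yes' in Species B and Species P only — synapomorphy for {Species B, Species P}.
compound eyes (derived state 'no') is unique to Species Y (autapomorphy; uninformative for grouping).
Most parsimonious ingroup topology: (((Species P,Species B),Species N),Species Y).
Species N and Species B share a more recent common ancestor with each other than either does with Species Y, so Species Y is the least closely related of the three.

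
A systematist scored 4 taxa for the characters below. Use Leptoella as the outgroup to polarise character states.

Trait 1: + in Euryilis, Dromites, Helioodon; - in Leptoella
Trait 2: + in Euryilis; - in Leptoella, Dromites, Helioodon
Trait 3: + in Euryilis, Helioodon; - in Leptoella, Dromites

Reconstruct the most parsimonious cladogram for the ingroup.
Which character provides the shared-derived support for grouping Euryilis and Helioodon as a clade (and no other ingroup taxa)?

Trait 3

The outgroup has state '-' for every character, so '+' is the derived state throughout.
All ingroup taxa share the derived state '+' for Trait 1; it defines the ingroup but does not resolve relationships within it.
Trait 2 (derived state '+') is unique to Euryilis (autapomorphy; uninformative for grouping).
Only Euryilis and Helioodon show the derived state '+' for Trait 3, supporting them as a clade.
Most parsimonious ingroup topology: ((Euryilis,Helioodon),Dromites).
The clade {Euryilis, Helioodon} is supported by Trait 3: its derived state '+' occurs in exactly those taxa and in no other taxon (including the outgroup).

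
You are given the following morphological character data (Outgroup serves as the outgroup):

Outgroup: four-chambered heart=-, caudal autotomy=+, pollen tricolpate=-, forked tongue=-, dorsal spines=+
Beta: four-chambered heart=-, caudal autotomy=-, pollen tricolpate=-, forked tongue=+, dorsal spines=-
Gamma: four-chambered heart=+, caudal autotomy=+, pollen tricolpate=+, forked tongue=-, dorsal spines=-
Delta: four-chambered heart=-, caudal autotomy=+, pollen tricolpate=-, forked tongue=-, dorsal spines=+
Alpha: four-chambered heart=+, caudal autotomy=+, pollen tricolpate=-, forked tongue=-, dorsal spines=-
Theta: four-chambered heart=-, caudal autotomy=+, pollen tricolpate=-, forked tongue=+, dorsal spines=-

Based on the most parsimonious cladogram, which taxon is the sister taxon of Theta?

Beta

Character polarity is set by the outgroup: the derived state is whichever differs from the outgroup's state, so for caudal autotomy, dorsal spines the derived state is '-', and for the remaining characters it is '+'.
four-chambered heart (derived state '+') is shared by Alpha and Gamma — a synapomorphy uniting that clade.
caudal autotomy: derived state '-' in Beta only — an autapomorphy, so it tells us nothing about relationships among taxa.
pollen tricolpate: derived state '+' in Gamma only — an autapomorphy, so it tells us nothing about relationships among taxa.
Only Beta and Theta show the derived state '+' for forked tongue, supporting them as a clade.
dorsal spines (derived state '-') is shared by Alpha, Beta, Gamma, and Theta — a synapomorphy uniting that clade.
Most parsimonious ingroup topology: (((Beta,Theta),(Gamma,Alpha)),Delta).
Theta and Beta form a cherry on this tree, so they are sister taxa.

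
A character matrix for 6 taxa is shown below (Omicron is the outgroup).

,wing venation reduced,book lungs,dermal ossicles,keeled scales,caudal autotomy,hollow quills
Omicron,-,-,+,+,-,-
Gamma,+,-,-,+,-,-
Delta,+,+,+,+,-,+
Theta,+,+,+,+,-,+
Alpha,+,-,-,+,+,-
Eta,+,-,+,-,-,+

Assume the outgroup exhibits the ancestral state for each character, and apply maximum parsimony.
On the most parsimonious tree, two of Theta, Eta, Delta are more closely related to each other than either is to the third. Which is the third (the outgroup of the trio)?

Character polarity is set by the outgroup: the derived state is whichever differs from the outgroup's state, so for dermal ossicles, keeled scales the derived state is '-', and for the remaining characters it is '+'.
wing venation reduced (derived state '+') is shared by all ingroup taxa — unites the whole ingroup.
book lungs (derived state '+') is shared by Delta and Theta — a synapomorphy uniting that clade.
dermal ossicles (derived state '-') is shared by Alpha and Gamma — a synapomorphy uniting that clade.
keeled scales (derived state '-') is unique to Eta (autapomorphy; uninformative for grouping).
caudal autotomy (derived state '+') is unique to Alpha (autapomorphy; uninformative for grouping).
hollow quills: derived state '+' in Delta, Eta, and Theta only — synapomorphy for {Delta, Eta, Theta}.
Most parsimonious ingroup topology: ((Gamma,Alpha),((Delta,Theta),Eta)).
Delta and Theta share a more recent common ancestor with each other than either does with Eta, so Eta is the least closely related of the three.

Eta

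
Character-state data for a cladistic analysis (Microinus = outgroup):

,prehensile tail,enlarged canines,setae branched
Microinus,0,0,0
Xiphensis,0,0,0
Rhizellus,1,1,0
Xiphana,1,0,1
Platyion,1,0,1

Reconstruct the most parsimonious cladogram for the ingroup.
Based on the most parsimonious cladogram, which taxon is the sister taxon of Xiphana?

Platyion

The outgroup has state '0' for every character, so '1' is the derived state throughout.
Only Platyion, Rhizellus, and Xiphana show the derived state '1' for prehensile tail, supporting them as a clade.
enlarged canines (derived state '1') is unique to Rhizellus (autapomorphy; uninformative for grouping).
setae branched (derived state '1') is shared by Platyion and Xiphana — a synapomorphy uniting that clade.
Most parsimonious ingroup topology: (Xiphensis,(Rhizellus,(Xiphana,Platyion))).
Xiphana and Platyion form a cherry on this tree, so they are sister taxa.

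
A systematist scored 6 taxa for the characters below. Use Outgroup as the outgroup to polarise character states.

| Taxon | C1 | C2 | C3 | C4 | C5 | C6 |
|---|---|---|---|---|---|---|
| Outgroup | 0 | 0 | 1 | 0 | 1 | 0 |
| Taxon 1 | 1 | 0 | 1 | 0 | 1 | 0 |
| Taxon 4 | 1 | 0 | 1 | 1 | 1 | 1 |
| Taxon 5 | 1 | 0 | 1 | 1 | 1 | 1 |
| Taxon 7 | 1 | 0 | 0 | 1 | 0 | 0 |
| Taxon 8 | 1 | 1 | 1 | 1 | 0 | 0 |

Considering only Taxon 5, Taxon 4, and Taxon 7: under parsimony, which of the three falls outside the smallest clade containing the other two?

Taxon 7

Character polarity is set by the outgroup: the derived state is whichever differs from the outgroup's state, so for C3, C5 the derived state is '0', and for the remaining characters it is '1'.
C1 (derived state '1') is shared by all ingroup taxa — unites the whole ingroup.
C2: derived state '1' in Taxon 8 only — an autapomorphy, so it tells us nothing about relationships among taxa.
C3 (derived state '0') is unique to Taxon 7 (autapomorphy; uninformative for grouping).
C4: derived state '1' in Taxon 4, Taxon 5, Taxon 7, and Taxon 8 only — synapomorphy for {Taxon 4, Taxon 5, Taxon 7, Taxon 8}.
Only Taxon 7 and Taxon 8 show the derived state '0' for C5, supporting them as a clade.
C6: derived state '1' in Taxon 4 and Taxon 5 only — synapomorphy for {Taxon 4, Taxon 5}.
Most parsimonious ingroup topology: (Taxon 1,((Taxon 4,Taxon 5),(Taxon 7,Taxon 8))).
Taxon 4 and Taxon 5 share a more recent common ancestor with each other than either does with Taxon 7, so Taxon 7 is the least closely related of the three.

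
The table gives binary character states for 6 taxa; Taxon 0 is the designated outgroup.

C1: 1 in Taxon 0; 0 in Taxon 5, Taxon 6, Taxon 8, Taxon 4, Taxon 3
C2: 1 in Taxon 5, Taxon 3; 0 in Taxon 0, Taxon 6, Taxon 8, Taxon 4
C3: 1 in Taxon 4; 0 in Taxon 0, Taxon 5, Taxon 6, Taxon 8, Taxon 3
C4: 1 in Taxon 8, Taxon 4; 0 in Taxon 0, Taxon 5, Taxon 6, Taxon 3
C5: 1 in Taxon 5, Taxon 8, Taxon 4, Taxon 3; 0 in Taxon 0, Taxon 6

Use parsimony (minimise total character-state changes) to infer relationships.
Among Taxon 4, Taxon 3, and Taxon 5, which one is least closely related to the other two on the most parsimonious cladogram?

Character polarity is set by the outgroup: the derived state is whichever differs from the outgroup's state, so for C1 the derived state is '0', and for the remaining characters it is '1'.
All ingroup taxa share the derived state '0' for C1; it defines the ingroup but does not resolve relationships within it.
Only Taxon 3 and Taxon 5 show the derived state '1' for C2, supporting them as a clade.
C3: derived state '1' in Taxon 4 only — an autapomorphy, so it tells us nothing about relationships among taxa.
Only Taxon 4 and Taxon 8 show the derived state '1' for C4, supporting them as a clade.
C5: derived state '1' in Taxon 3, Taxon 4, Taxon 5, and Taxon 8 only — synapomorphy for {Taxon 3, Taxon 4, Taxon 5, Taxon 8}.
Most parsimonious ingroup topology: (((Taxon 5,Taxon 3),(Taxon 8,Taxon 4)),Taxon 6).
Taxon 5 and Taxon 3 share a more recent common ancestor with each other than either does with Taxon 4, so Taxon 4 is the least closely related of the three.

Taxon 4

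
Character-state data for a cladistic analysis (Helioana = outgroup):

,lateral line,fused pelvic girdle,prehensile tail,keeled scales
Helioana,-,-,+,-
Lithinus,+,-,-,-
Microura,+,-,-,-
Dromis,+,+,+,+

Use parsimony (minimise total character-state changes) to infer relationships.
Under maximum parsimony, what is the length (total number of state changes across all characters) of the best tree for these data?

Character polarity is set by the outgroup: the derived state is whichever differs from the outgroup's state, so for prehensile tail the derived state is '-', and for the remaining characters it is '+'.
lateral line (derived state '+') is shared by all ingroup taxa — unites the whole ingroup.
fused pelvic girdle: derived state '+' in Dromis only — an autapomorphy, so it tells us nothing about relationships among taxa.
prehensile tail: derived state '-' in Lithinus and Microura only — synapomorphy for {Lithinus, Microura}.
keeled scales: derived state '+' in Dromis only — an autapomorphy, so it tells us nothing about relationships among taxa.
Most parsimonious ingroup topology: ((Lithinus,Microura),Dromis).
Changes per character on this tree: lateral line: 1; fused pelvic girdle: 1; prehensile tail: 1; keeled scales: 1.
Total = 4.

4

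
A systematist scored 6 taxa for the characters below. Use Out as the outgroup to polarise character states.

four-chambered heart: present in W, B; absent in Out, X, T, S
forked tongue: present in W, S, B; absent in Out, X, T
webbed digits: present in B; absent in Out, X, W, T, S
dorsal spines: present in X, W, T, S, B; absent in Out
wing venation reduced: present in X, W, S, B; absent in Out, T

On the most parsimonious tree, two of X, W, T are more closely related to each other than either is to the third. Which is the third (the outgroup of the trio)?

The outgroup has state 'absent' for every character, so 'present' is the derived state throughout.
four-chambered heart: derived state 'present' in B and W only — synapomorphy for {B, W}.
forked tongue (derived state 'present') is shared by B, S, and W — a synapomorphy uniting that clade.
webbed digits: derived state 'present' in B only — an autapomorphy, so it tells us nothing about relationships among taxa.
All ingroup taxa share the derived state 'present' for dorsal spines; it defines the ingroup but does not resolve relationships within it.
wing venation reduced (derived state 'present') is shared by B, S, W, and X — a synapomorphy uniting that clade.
Most parsimonious ingroup topology: ((X,((W,B),S)),T).
X and W share a more recent common ancestor with each other than either does with T, so T is the least closely related of the three.

T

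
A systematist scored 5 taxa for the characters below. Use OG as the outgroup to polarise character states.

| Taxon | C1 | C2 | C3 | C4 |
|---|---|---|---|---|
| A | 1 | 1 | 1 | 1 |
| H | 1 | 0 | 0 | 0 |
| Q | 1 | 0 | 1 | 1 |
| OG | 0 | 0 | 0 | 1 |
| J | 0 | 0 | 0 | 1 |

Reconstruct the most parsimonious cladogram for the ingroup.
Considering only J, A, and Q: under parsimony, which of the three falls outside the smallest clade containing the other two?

J

Character polarity is set by the outgroup: the derived state is whichever differs from the outgroup's state, so for C4 the derived state is '0', and for the remaining characters it is '1'.
C1: derived state '1' in A, H, and Q only — synapomorphy for {A, H, Q}.
C2: derived state '1' in A only — an autapomorphy, so it tells us nothing about relationships among taxa.
Only A and Q show the derived state '1' for C3, supporting them as a clade.
C4: derived state '0' in H only — an autapomorphy, so it tells us nothing about relationships among taxa.
Most parsimonious ingroup topology: (((A,Q),H),J).
A and Q share a more recent common ancestor with each other than either does with J, so J is the least closely related of the three.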